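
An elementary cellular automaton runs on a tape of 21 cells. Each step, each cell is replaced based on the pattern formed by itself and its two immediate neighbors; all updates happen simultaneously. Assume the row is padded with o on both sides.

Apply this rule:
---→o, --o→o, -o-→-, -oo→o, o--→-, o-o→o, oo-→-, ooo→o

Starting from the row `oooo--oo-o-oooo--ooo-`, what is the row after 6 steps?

step 1: ooo--oo-o-oooo--ooo-o
step 2: oo--oo-o-oooo--ooo-oo
step 3: o--oo-o-oooo--ooo-ooo
step 4: --oo-o-oooo--ooo-oooo
step 5: -oo-o-oooo--ooo-ooooo
step 6: oo-o-oooo--ooo-oooooo

oo-o-oooo--ooo-oooooo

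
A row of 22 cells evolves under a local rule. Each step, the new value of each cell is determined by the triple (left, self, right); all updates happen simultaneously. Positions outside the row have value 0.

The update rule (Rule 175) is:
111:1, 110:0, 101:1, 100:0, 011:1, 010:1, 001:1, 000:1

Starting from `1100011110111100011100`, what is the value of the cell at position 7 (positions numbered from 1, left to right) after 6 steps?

1001111101111001111001
1011111011110011110011
1111110111100111100110
1111101111001111001100
1111011110011110011001
1110111100111100110011
position 7 holds 1

1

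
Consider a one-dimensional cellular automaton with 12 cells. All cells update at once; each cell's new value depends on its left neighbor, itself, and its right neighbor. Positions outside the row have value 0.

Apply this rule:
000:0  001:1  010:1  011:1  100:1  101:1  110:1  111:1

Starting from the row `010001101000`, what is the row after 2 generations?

111111111110

111011111100
111111111110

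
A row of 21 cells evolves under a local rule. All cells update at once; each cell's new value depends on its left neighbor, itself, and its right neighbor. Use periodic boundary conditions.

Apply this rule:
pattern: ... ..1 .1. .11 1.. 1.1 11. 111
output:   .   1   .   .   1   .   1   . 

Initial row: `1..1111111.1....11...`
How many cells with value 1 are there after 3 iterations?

9

.11......1..1..1.11.1
..11....1.11.11...1..
.1.11..1...1..11.1.1.
count of 1: 9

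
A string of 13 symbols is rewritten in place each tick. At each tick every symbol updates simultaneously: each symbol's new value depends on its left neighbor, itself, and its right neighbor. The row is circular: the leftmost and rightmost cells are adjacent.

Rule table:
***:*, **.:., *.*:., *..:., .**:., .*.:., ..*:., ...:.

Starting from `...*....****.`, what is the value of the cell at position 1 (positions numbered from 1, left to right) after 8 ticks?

.

.........**..
.............
.............  (fixed point — unchanged through tick 8)
position 1 holds .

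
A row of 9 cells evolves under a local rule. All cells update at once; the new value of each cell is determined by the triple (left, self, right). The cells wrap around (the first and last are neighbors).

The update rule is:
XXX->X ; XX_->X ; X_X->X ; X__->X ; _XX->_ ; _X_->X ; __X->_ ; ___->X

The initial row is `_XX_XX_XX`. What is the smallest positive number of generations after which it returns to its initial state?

3

X_XX_XX_X
XX_XX_XX_
_XX_XX_XX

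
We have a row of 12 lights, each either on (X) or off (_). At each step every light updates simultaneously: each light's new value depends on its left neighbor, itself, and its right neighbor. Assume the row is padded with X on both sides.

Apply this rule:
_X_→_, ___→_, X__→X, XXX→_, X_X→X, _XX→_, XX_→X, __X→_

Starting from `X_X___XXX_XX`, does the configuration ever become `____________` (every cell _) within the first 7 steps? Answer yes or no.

no

step 1: XX_X____XX__
step 2: _XX_X____XX_
step 3: X_XX_X____XX
step 4: XX_XX_X_____
step 5: _XX_XX_X____
step 6: X_XX_XX_X___
step 7: XX_XX_XX_X__
step 7 is XX_XX_XX_X__, still not uniform _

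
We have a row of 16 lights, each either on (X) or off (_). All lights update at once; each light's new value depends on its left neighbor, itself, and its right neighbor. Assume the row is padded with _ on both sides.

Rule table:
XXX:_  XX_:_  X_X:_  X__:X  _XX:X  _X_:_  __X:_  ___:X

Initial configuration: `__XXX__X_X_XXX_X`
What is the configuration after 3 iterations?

XX__X_X___X_X___

X_X__X_____X____
___X__XXXX__XXXX
XX__X_X___X_X___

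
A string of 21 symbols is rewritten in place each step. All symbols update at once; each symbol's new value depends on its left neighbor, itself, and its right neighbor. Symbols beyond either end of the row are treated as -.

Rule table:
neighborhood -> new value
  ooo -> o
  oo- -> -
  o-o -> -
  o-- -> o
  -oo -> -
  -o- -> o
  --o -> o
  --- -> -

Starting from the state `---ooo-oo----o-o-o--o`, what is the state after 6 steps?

-oo--o-o--o-oo-o--ooo

step 1: --o-o----o--oo-o-oooo
step 2: -oo-oo--oooo---o--oo-
step 3: o-----oo-oo-o-oooo--o
step 4: oo---o------o--oo-ooo
step 5: --o-ooo----oooo----o-
step 6: -oo--o-o--o-oo-o--ooo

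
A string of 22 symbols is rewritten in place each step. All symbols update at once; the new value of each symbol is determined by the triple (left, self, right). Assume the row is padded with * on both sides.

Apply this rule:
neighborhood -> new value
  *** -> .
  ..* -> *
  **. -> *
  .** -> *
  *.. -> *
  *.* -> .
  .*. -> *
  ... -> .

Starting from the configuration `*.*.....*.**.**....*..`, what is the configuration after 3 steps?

*.**...**.**.***..****
*.***.***.**.*.****...
*.*.*.*.*.**.*.*..**.*

*.*.*.*.*.**.*.*..**.*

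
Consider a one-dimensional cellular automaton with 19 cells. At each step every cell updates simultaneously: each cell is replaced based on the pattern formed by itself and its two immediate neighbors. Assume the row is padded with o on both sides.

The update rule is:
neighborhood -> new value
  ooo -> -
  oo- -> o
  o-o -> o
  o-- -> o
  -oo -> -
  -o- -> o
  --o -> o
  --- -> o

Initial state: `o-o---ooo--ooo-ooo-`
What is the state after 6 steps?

oooooo--ooo--oo--oo
-----ooo--ooo-ooo--
ooooo--ooo--oo--ooo
----ooo--ooo-ooo---
oooo--ooo--oo--oooo
---ooo--ooo-ooo----

---ooo--ooo-ooo----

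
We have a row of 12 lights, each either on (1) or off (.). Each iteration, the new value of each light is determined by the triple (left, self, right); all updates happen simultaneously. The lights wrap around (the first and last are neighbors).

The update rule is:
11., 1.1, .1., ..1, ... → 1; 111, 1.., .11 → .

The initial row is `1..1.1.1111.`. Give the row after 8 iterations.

iteration 1: 1.11111...11
iteration 2: 11....1.11..
iteration 3: .1.11111.1.1
iteration 4: 111....11111
iteration 5: ..1.111.....
iteration 6: 1111..1.1111
iteration 7: ...1.111....
iteration 8: 11111..1.111

11111..1.111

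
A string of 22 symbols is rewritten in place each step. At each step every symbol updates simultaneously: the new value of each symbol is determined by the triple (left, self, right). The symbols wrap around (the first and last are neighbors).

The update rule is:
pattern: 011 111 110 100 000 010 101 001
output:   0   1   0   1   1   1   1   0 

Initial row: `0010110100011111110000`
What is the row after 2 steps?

0100100110100111010111

1011001111001111101111
0100100110100111010111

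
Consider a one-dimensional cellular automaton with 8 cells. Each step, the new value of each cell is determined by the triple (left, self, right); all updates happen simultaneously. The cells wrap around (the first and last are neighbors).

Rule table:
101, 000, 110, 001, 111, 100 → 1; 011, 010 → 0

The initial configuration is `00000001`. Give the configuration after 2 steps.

01111111

11111110
01111111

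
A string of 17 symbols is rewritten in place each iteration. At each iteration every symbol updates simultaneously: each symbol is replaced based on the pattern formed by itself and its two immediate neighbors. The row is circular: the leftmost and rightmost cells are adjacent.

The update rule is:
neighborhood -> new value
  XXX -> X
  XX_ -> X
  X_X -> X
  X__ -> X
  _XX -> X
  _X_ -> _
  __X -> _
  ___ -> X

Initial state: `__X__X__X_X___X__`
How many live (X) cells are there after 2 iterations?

iteration 1: X__X__X__X_XX__XX
iteration 2: XX__X__X__XXXX_XX
count of X: 10

10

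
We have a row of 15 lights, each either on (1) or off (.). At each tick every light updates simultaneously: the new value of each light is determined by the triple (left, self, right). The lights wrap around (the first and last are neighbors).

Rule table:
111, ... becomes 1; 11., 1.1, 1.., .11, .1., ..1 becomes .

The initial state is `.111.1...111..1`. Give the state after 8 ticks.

tick 1: ..1....1..1....
tick 2: 1...11......111
tick 3: ..1....1111..11
tick 4: ....11..11.....
tick 5: 111........1111
tick 6: 11..111111..111
tick 7: 1....1111....11
tick 8: ..11..11..11..1

..11..11..11..1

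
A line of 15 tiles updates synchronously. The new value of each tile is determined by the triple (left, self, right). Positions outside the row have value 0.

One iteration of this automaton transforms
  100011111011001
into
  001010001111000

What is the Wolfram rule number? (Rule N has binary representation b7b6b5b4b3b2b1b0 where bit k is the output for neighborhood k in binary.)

105

position 5: 111 → 0  (bit 7 = 0)
position 8: 110 → 1  (bit 6 = 1)
position 9: 101 → 1  (bit 5 = 1)
position 1: 100 → 0  (bit 4 = 0)
position 4: 011 → 1  (bit 3 = 1)
position 0: 010 → 0  (bit 2 = 0)
position 3: 001 → 0  (bit 1 = 0)
position 2: 000 → 1  (bit 0 = 1)
bits b7..b0 = 01101001 = 105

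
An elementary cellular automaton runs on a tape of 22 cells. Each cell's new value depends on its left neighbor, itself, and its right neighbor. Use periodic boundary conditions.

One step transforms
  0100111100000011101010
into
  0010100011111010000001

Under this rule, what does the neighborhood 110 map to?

At position 7 the neighborhood is 110; the next row has 0 there.

0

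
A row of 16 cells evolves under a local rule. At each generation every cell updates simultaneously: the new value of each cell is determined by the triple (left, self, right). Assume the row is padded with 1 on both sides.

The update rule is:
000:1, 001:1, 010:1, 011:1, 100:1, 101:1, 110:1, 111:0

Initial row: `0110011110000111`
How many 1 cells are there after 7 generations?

12

1111110011111100
0000011110000111
1111110011111100  (repeats generation 1; period 2)
generation 7: 1111110011111100
count of 1: 12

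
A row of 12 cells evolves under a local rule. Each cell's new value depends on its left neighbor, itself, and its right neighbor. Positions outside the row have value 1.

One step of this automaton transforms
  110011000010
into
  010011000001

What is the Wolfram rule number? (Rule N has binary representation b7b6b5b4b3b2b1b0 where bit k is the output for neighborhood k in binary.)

position 0: 111 → 0  (bit 7 = 0)
position 1: 110 → 1  (bit 6 = 1)
position 11: 101 → 1  (bit 5 = 1)
position 2: 100 → 0  (bit 4 = 0)
position 4: 011 → 1  (bit 3 = 1)
position 10: 010 → 0  (bit 2 = 0)
position 3: 001 → 0  (bit 1 = 0)
position 7: 000 → 0  (bit 0 = 0)
bits b7..b0 = 01101000 = 104

104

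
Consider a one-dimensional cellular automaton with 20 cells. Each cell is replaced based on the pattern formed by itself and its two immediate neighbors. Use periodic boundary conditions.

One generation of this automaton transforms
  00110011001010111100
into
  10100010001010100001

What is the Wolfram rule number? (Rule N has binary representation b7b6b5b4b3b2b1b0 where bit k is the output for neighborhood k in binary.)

position 15: 111 → 0  (bit 7 = 0)
position 3: 110 → 0  (bit 6 = 0)
position 11: 101 → 0  (bit 5 = 0)
position 4: 100 → 0  (bit 4 = 0)
position 2: 011 → 1  (bit 3 = 1)
position 10: 010 → 1  (bit 2 = 1)
position 1: 001 → 0  (bit 1 = 0)
position 0: 000 → 1  (bit 0 = 1)
bits b7..b0 = 00001101 = 13

13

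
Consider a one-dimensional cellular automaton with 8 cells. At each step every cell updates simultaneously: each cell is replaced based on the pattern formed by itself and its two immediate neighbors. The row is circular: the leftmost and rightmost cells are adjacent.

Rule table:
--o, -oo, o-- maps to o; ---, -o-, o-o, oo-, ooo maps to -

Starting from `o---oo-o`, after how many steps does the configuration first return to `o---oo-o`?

-o-oo--o
---o-oo-
--o--o-o
oo-oo---
o--o-o-o
-oo----o
-o-o--o-
o---oo-o

8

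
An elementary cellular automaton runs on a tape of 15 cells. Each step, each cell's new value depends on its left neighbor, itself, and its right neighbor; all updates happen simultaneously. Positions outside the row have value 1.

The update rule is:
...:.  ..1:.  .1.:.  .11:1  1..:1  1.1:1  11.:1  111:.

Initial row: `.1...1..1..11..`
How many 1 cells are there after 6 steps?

9

1.1...1..1.111.
11.1...1..11.11
.11.1...1.1111.
1111.1...11..11
...11.1..111.1.
1..111.1.1.11.1
count of 1: 9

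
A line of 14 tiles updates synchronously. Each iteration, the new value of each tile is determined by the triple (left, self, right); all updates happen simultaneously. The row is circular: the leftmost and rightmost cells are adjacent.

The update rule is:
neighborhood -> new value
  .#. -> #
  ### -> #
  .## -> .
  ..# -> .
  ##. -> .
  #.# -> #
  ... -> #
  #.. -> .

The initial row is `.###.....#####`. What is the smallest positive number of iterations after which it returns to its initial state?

iteration 1: #.#..###..###.
iteration 2: ###...#....#.#
iteration 3: ##..#.#.##.##.
iteration 4: ....####..#..#
iteration 5: .##..##...#..#
iteration 6: #.......#.#..#
iteration 7: ..#####.###...
iteration 8: #..###.#.#..##
iteration 9: ....#.####...#
iteration 10: .##.##.##..#.#
iteration 11: #..#..#....###
iteration 12: ...#..#.##..##
iteration 13: .#.#..##......
iteration 14: .###.....#####

14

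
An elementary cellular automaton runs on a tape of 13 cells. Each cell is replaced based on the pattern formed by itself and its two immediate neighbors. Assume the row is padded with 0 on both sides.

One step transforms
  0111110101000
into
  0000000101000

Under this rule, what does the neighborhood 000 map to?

0

At position 11 the neighborhood is 000; the next row has 0 there.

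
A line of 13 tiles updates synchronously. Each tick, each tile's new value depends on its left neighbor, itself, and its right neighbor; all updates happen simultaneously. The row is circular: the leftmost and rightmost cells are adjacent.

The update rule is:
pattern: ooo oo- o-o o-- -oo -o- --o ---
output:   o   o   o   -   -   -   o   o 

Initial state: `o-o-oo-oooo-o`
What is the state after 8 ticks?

o-oooo-oo-o-o

tick 1: oo-o-oo-oooo-
tick 2: -oo-o-oo-oooo
tick 3: o-oo-o-oo-ooo
tick 4: oo-oo-o-oo-oo
tick 5: ooo-oo-o-oo-o
tick 6: oooo-oo-o-oo-
tick 7: -oooo-oo-o-oo
tick 8: o-oooo-oo-o-o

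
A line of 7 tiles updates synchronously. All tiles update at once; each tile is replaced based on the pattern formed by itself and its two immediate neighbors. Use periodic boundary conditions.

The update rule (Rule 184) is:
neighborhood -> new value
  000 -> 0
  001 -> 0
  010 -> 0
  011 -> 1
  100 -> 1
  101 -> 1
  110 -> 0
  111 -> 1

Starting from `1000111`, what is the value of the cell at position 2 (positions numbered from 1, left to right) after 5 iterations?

1

iteration 1: 0100111
iteration 2: 1010110
iteration 3: 0101101
iteration 4: 1011010
iteration 5: 0110101
position 2 holds 1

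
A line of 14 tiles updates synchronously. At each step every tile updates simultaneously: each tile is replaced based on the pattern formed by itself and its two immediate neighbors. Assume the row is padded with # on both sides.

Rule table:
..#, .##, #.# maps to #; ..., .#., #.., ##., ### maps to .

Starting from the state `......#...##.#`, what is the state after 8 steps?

.....#...##.##
....#...##.##.
...#...##.##.#
..#...##.##.##
.#...##.##.##.
#...##.##.##.#
...##.##.##.##
..##.##.##.##.

..##.##.##.##.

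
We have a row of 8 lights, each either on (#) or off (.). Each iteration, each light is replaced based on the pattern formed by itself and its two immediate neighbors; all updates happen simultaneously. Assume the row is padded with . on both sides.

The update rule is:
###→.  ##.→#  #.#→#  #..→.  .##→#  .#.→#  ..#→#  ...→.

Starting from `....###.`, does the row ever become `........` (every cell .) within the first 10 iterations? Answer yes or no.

no

...##.#.
..#####.
.##...#.
###..##.
#.#.###.
#####.#.
#...###.
#..##.#.
#.#####.
###...#.
iteration 10 is ###...#., still not uniform .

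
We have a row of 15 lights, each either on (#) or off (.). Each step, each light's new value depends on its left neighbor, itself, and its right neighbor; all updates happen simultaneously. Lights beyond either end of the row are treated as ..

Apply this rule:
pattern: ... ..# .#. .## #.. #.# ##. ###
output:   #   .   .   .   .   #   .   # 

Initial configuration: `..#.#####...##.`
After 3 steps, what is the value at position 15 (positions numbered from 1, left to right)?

#..#.###..#....
....#.#.....###
###..#..###..#.
position 15 holds .

.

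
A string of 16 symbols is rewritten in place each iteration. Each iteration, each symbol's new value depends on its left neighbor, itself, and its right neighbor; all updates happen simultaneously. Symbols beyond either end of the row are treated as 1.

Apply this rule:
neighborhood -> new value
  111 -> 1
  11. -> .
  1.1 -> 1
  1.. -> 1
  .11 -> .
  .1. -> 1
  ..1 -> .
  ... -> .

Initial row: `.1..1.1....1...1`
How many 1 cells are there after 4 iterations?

iteration 1: 111.1111...11...
iteration 2: 11.1.11.1....1..
iteration 3: 1.111..111...11.
iteration 4: .1.1.1..1.1....1
count of 1: 6

6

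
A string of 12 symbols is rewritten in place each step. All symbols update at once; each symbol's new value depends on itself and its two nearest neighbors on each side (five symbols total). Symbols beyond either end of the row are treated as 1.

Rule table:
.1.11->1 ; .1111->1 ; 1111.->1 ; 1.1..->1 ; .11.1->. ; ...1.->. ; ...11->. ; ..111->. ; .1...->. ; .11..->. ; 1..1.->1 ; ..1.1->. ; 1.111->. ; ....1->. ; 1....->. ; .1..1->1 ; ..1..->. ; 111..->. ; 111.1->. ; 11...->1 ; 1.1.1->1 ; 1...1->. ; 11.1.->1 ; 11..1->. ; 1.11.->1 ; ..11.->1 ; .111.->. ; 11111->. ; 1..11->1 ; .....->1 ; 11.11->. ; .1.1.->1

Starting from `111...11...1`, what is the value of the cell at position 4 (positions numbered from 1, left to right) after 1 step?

1

.1.1..1.1...
position 4 holds 1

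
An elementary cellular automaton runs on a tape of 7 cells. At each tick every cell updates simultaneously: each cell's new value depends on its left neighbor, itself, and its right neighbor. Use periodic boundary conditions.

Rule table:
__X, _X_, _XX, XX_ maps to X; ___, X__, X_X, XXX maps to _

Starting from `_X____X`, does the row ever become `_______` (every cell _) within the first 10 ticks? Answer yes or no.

tick 1: _X___XX
tick 2: _X__XXX
tick 3: _X_XX_X
tick 4: _X_XX_X  (fixed point — unchanged through tick 10)
tick 10 is _X_XX_X, still not uniform _

no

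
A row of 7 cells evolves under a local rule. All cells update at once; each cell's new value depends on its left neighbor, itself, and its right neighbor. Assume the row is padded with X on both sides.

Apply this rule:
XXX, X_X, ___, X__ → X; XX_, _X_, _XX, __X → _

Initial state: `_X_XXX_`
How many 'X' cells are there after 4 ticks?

tick 1: X_X_X_X
tick 2: _X_X_X_
tick 3: X_X_X_X  (repeats tick 1; period 2)
tick 4: _X_X_X_
count of X: 3

3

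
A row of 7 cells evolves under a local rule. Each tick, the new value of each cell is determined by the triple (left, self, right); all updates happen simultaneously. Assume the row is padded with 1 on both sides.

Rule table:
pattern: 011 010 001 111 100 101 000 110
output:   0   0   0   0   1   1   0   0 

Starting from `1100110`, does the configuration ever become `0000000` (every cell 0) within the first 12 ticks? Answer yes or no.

tick 1: 0010001
tick 2: 1001000
tick 3: 0100100
tick 4: 1010010
tick 5: 0101001
tick 6: 1010100
tick 7: 0101010
tick 8: 1010101
tick 9: 0101010  (repeats tick 7; period 2)
tick 12: 1010101
tick 12 is 1010101, still not uniform 0

no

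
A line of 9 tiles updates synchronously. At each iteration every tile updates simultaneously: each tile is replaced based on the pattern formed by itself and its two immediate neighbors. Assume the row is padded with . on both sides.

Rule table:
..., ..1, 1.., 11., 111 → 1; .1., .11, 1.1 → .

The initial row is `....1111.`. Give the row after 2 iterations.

.111..111

1111.1111
.111..111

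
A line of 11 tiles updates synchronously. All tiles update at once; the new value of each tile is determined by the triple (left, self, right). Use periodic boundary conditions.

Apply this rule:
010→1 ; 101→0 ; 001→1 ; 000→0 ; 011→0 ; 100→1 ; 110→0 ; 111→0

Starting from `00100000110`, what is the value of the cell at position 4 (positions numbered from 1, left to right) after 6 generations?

generation 1: 01110001001
generation 2: 00001011111
generation 3: 10011000000
generation 4: 11100100001
generation 5: 00011110010
generation 6: 00100001111
position 4 holds 0

0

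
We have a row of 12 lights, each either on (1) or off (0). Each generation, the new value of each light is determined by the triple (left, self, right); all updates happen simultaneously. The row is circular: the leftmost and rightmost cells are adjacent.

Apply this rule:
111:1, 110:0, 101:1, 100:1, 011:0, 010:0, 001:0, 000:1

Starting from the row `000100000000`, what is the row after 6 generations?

110011111111
101001111111
010100111111
101010011110
010101001101
101010100010

101010100010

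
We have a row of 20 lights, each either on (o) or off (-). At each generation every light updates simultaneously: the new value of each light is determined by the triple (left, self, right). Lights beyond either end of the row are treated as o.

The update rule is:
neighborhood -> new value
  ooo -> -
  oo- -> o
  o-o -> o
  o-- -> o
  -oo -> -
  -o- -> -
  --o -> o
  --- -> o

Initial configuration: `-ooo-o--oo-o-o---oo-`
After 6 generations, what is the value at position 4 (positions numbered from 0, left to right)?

o--oo-oo-oo-o-ooo-oo
ooo-oo-oo-oo-o--oo--
--oo-oo-oo-oo-oo-ooo
oo-oo-oo-oo-oo-oo---
-oo-oo-oo-oo-oo-oooo
o-oo-oo-oo-oo-oo----
position 4 holds -

-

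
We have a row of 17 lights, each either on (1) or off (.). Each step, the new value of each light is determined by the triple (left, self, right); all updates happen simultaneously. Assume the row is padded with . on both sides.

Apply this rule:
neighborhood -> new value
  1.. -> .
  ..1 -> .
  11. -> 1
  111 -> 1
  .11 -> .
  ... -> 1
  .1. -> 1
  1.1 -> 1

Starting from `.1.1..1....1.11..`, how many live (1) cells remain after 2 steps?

.111..1.11.11.1.1
..11..11.11.11111
count of 1: 11

11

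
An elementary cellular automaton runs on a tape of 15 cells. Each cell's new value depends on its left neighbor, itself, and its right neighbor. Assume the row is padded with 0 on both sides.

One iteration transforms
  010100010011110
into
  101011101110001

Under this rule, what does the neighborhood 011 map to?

At position 10 the neighborhood is 011; the next row has 1 there.

1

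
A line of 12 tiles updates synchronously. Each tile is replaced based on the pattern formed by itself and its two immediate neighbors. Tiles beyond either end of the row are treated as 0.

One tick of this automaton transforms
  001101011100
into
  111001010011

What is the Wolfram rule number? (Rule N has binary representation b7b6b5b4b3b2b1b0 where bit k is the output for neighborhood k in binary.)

31

position 8: 111 → 0  (bit 7 = 0)
position 3: 110 → 0  (bit 6 = 0)
position 4: 101 → 0  (bit 5 = 0)
position 10: 100 → 1  (bit 4 = 1)
position 2: 011 → 1  (bit 3 = 1)
position 5: 010 → 1  (bit 2 = 1)
position 1: 001 → 1  (bit 1 = 1)
position 0: 000 → 1  (bit 0 = 1)
bits b7..b0 = 00011111 = 31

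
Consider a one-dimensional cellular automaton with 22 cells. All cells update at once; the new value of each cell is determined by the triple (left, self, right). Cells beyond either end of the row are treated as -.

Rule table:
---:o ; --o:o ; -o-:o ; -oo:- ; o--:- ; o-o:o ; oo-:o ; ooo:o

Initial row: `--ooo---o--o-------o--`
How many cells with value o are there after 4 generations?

17

generation 1: oo-oo-ooo-oo-ooooooo-o
generation 2: -oo-oo-ooo-oo-oooooooo
generation 3: o-oo-oo-ooo-oo-ooooooo
generation 4: oo-oo-oo-ooo-oo-oooooo
count of o: 17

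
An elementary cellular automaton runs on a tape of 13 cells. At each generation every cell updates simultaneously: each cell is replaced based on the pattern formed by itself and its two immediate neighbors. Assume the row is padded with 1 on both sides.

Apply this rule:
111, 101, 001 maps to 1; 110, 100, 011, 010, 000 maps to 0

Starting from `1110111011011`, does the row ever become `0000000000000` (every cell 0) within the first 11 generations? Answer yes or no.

no

generation 1: 1101010100101
generation 2: 1010101001010
generation 3: 0101010010101
generation 4: 1010100101010
generation 5: 0101001010101
generation 6: 1010010101010
generation 7: 0100101010101
generation 8: 1001010101010
generation 9: 0010101010101
generation 10: 0101010101010
generation 11: 1010101010101
generation 11 is 1010101010101, still not uniform 0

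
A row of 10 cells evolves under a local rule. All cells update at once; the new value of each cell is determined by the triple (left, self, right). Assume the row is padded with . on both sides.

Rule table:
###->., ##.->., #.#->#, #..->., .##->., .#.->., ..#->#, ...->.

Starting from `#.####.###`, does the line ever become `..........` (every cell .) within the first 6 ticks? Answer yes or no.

tick 1: .#....#...
tick 2: #....#....
tick 3: ....#.....
tick 4: ...#......
tick 5: ..#.......
tick 6: .#........
tick 6 is .#........, still not uniform .

no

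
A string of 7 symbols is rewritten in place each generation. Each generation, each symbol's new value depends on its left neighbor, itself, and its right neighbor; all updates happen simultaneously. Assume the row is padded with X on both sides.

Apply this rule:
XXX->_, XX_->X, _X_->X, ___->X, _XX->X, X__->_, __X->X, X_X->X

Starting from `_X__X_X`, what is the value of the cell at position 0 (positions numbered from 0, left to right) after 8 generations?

XX_XXXX
_XXX___
XX_X_XX
_XXXXX_
XX___XX
_X_XXX_
XXXX_XX
___XXX_
position 0 holds _

_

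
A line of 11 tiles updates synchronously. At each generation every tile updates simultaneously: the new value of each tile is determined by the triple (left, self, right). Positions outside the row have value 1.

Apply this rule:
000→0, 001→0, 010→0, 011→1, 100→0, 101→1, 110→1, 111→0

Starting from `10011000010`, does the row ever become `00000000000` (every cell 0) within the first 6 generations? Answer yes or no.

generation 1: 10011000001
generation 2: 10011000001  (fixed point — unchanged through generation 6)
generation 6 is 10011000001, still not uniform 0

no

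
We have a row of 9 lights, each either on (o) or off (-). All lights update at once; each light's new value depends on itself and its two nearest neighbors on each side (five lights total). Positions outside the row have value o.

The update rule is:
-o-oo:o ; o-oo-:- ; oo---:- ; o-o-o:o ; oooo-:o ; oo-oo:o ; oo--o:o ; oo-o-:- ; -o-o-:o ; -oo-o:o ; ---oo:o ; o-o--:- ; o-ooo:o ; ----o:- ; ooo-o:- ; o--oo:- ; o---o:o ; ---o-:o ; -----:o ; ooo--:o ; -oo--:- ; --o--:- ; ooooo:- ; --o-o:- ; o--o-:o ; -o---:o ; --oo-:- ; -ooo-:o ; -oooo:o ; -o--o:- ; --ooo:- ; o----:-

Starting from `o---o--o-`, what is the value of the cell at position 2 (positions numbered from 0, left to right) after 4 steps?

o

o-oo--o-o
-o--oo-oo
-----oooo
--o-o-o--
position 2 holds o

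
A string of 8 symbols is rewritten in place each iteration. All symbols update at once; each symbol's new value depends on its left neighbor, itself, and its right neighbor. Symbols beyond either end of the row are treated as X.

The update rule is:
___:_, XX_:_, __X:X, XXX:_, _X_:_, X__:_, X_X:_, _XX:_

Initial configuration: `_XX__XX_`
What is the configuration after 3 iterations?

____X___
___X___X
__X___X_

__X___X_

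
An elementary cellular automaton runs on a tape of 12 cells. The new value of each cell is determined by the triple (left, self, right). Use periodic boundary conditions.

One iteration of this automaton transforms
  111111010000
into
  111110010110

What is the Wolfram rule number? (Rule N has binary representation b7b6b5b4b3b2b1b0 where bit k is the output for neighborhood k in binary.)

141

position 1: 111 → 1  (bit 7 = 1)
position 5: 110 → 0  (bit 6 = 0)
position 6: 101 → 0  (bit 5 = 0)
position 8: 100 → 0  (bit 4 = 0)
position 0: 011 → 1  (bit 3 = 1)
position 7: 010 → 1  (bit 2 = 1)
position 11: 001 → 0  (bit 1 = 0)
position 9: 000 → 1  (bit 0 = 1)
bits b7..b0 = 10001101 = 141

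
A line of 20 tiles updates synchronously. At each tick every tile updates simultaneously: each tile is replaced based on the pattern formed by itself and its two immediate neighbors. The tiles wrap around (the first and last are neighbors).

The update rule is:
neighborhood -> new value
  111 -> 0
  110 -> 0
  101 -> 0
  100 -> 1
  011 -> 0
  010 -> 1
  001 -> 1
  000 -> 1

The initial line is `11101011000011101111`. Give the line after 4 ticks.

11111111000011111111

00001000111100000000
11111111000011111111
00000000111100000000
11111111000011111111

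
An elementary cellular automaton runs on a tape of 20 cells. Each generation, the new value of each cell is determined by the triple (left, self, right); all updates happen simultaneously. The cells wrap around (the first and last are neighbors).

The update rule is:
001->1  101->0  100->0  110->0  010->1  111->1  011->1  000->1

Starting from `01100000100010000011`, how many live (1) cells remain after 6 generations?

12

01001111101110111110
11011111001100111100
10011110011001111001
00111100110011110011
01111001100111100110
11110011001111001100
count of 1: 12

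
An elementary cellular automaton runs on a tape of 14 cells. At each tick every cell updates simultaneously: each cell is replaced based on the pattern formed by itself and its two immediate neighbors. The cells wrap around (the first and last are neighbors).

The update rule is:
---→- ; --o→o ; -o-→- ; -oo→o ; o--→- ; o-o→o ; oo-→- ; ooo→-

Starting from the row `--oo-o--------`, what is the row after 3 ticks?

tick 1: -oo-o---------
tick 2: oo-o----------
tick 3: o-o----------o

o-o----------o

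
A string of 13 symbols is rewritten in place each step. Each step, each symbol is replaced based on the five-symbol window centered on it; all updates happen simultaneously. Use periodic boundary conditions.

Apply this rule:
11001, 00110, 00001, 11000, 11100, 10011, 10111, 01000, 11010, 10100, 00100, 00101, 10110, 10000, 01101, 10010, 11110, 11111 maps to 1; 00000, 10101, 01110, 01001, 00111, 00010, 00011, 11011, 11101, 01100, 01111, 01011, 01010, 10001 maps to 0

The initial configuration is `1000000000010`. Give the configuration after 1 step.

1110000001010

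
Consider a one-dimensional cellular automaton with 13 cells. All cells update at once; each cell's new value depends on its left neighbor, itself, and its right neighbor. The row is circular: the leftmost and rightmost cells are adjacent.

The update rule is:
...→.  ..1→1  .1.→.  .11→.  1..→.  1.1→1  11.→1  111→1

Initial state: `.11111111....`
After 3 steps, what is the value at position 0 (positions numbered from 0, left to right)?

1.1111111....
.1.111111...1
1.1.11111..1.
position 0 holds 1

1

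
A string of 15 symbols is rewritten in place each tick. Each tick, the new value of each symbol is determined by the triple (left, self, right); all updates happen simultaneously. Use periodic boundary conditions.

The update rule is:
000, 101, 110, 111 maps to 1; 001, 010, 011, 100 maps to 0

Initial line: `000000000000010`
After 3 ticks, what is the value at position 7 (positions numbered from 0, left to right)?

111111111111000
011111111111010
001111111111100
position 7 holds 1

1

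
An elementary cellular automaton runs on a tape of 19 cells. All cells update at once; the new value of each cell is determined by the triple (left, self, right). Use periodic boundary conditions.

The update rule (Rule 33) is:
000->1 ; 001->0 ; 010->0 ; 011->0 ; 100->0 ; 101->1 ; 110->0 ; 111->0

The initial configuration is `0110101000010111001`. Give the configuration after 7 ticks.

1110001111111000000

tick 1: 1001010011001000000
tick 2: 0000100000000011110
tick 3: 1110001111111000000
tick 4: 0000100000000011110  (repeats tick 2; period 2)
tick 7: 1110001111111000000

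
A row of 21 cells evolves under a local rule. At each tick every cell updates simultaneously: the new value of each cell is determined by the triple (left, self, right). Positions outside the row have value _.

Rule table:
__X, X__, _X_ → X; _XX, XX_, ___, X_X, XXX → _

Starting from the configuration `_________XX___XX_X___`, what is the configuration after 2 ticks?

_______XXXXX_XX_X__X_

________X__X_X___XX__
_______XXXXX_XX_X__X_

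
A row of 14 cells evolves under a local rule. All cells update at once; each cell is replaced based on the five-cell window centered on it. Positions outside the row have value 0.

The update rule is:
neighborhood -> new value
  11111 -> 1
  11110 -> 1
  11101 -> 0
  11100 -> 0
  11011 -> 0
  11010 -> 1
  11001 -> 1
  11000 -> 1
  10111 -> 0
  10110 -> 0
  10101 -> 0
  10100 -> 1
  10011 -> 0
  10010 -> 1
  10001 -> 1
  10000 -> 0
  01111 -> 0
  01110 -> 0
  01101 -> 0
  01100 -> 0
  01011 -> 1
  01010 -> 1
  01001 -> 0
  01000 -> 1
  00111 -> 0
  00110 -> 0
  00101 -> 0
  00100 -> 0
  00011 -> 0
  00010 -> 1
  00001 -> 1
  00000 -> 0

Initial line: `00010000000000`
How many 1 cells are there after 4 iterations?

iteration 1: 01101000000000
iteration 2: 00011100000000
iteration 3: 01000010000000
iteration 4: 10101101000000
count of 1: 5

5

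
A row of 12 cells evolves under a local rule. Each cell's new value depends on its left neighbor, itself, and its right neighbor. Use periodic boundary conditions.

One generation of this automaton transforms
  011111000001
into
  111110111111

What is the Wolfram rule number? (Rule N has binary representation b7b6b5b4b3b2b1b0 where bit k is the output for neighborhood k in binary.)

191

position 2: 111 → 1  (bit 7 = 1)
position 5: 110 → 0  (bit 6 = 0)
position 0: 101 → 1  (bit 5 = 1)
position 6: 100 → 1  (bit 4 = 1)
position 1: 011 → 1  (bit 3 = 1)
position 11: 010 → 1  (bit 2 = 1)
position 10: 001 → 1  (bit 1 = 1)
position 7: 000 → 1  (bit 0 = 1)
bits b7..b0 = 10111111 = 191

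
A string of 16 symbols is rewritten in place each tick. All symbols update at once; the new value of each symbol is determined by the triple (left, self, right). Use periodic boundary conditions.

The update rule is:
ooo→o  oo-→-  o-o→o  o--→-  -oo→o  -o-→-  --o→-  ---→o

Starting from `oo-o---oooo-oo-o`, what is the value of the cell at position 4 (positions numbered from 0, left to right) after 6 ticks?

o-o--o-ooo-oo-oo
-o----ooo-oo-ooo
o--oo-oo-oo-ooo-
---o-oo-oo-ooo-o
-o--oo-oo-ooo-o-
----o-oo-ooo-o--
position 4 holds o

o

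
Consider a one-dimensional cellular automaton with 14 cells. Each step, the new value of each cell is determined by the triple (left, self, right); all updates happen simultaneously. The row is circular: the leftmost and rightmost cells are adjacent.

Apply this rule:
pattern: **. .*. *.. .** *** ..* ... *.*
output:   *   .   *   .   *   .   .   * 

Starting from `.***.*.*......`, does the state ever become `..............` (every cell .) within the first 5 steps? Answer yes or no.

no

..***.*.*.....
...***.*.*....
....***.*.*...
.....***.*.*..
......***.*.*.
step 5 is ......***.*.*., still not uniform .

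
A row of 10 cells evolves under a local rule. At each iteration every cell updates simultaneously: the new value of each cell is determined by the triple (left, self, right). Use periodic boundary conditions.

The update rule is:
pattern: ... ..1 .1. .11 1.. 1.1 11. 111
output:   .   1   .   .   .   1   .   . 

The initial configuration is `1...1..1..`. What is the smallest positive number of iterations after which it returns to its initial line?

...1..1..1
..1..1..1.
.1..1..1..
1..1..1...
..1..1...1
.1..1...1.
1..1...1..
..1...1..1
.1...1..1.
1...1..1..

10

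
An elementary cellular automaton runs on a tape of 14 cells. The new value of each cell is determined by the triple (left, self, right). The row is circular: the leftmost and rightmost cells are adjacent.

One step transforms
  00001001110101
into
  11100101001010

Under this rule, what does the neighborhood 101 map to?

1

At position 10 the neighborhood is 101; the next row has 1 there.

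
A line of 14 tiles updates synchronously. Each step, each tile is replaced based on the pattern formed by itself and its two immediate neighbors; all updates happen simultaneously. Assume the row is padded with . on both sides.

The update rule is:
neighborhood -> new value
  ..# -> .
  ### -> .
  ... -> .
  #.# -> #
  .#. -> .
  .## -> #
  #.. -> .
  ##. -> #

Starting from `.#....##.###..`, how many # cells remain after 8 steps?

step 1: ......####.#..
step 2: ......#..##...
step 3: .........##...
step 4: .........##...  (fixed point — unchanged through step 8)
count of #: 2

2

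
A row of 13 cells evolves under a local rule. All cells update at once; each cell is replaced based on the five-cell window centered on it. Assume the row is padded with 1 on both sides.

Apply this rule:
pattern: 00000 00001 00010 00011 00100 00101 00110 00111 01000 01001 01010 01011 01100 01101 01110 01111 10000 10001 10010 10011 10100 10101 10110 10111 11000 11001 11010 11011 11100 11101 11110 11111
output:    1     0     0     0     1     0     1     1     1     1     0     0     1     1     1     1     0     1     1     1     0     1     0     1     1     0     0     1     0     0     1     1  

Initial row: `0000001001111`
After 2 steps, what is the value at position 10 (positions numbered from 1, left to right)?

step 1: 1011001111111
step 2: 0101011111111
position 10 holds 1

1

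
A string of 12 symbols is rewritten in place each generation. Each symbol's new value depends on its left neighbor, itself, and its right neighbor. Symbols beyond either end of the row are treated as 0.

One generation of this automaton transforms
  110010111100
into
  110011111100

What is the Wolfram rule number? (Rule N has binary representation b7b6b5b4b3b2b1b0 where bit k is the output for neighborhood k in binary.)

position 7: 111 → 1  (bit 7 = 1)
position 1: 110 → 1  (bit 6 = 1)
position 5: 101 → 1  (bit 5 = 1)
position 2: 100 → 0  (bit 4 = 0)
position 0: 011 → 1  (bit 3 = 1)
position 4: 010 → 1  (bit 2 = 1)
position 3: 001 → 0  (bit 1 = 0)
position 11: 000 → 0  (bit 0 = 0)
bits b7..b0 = 11101100 = 236

236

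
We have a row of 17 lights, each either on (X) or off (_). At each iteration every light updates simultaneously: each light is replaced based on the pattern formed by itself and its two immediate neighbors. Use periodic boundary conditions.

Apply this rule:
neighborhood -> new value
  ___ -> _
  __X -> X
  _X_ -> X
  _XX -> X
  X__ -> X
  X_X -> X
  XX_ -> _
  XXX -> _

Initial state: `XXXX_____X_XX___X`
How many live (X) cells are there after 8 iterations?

10

____X___XXXX_X_XX
X__XXX_XX___XXXX_
XXXX__XX_X_XX___X
____XXX_XXXX_X_XX
X__XX__XX___XXXX_
XXXX_XXX_X_XX___X
____XX__XXXX_X_XX
X__XX_XXX___XXXX_
count of X: 10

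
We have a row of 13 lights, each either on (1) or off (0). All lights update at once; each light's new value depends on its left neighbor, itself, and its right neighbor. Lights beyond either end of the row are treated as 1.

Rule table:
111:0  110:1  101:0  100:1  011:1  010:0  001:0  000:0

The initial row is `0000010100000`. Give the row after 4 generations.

1000000010000
1100000001000
0110000000100
0111000000010

0111000000010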